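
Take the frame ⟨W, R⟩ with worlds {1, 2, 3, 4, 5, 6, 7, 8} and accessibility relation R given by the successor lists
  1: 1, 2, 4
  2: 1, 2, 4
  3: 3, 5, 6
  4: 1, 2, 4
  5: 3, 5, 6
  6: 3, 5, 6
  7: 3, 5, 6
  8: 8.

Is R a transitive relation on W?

Transitive: yes — every two-step R-path is closed by a direct edge.

Yes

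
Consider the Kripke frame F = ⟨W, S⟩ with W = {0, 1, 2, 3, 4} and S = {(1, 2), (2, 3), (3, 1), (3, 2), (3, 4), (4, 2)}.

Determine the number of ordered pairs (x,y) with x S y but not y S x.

4

Enumerating: (1,2), (3,1), (3,4), (4,2).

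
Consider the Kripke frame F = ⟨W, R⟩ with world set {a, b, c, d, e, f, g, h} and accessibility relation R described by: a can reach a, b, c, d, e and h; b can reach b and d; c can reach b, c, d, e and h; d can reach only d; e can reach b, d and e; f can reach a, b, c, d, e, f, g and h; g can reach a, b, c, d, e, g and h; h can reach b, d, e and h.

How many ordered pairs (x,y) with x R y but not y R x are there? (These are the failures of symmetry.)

28

Enumerating: (a,b), (a,c), (a,d), (a,e), (a,h), (b,d), (c,b), (c,d), (c,e), (c,h), (e,b), (e,d), … and 16 more.
Total: 28.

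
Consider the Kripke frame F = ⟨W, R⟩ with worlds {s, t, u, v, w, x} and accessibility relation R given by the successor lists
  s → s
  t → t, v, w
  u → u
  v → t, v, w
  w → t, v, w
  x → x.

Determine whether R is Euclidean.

Euclidean: yes — any two successors of a common world are R-related.

Yes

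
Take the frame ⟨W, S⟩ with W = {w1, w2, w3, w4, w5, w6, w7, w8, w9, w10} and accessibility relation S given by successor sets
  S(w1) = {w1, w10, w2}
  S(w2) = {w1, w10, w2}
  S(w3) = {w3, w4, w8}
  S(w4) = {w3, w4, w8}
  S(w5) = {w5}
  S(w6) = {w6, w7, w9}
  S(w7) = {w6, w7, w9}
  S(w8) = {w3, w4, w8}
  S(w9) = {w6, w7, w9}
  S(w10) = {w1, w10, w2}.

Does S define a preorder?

Yes

Reflexive: yes — every world is S-related to itself.
Transitive: yes — every two-step S-path is closed by a direct edge.
So S is a preorder.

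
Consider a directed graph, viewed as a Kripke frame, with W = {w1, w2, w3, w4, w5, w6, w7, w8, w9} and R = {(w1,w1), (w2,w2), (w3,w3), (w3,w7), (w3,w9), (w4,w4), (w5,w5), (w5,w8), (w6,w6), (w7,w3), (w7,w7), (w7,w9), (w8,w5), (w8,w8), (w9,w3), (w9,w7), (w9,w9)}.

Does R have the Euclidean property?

Euclidean: yes — any two successors of a common world are R-related.

Yes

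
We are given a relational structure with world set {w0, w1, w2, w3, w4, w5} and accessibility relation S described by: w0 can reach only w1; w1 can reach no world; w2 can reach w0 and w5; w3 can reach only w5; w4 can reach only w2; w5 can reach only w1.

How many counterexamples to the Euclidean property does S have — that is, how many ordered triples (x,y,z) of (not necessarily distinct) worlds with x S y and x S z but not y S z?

Enumerating: (w0,w1,w1), (w2,w0,w0), (w2,w0,w5), (w2,w5,w0), (w2,w5,w5), (w3,w5,w5), (w4,w2,w2), (w5,w1,w1).

8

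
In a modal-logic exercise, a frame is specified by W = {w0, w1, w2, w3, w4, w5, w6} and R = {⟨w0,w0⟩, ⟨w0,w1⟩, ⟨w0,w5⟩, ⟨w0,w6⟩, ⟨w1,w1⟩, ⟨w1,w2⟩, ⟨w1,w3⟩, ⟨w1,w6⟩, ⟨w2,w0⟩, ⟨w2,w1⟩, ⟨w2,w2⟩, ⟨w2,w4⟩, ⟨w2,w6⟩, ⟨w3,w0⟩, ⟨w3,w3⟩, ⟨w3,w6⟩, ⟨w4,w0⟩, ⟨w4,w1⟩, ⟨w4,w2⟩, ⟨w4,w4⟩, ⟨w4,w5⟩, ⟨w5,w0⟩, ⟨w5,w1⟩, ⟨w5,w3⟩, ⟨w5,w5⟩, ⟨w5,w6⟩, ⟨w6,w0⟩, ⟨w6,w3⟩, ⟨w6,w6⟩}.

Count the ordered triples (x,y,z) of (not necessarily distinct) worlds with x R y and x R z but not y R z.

34

Enumerating: (w0,w1,w0), (w0,w1,w5), (w0,w6,w1), (w0,w6,w5), (w1,w2,w3), (w1,w3,w1), (w1,w3,w2), (w1,w6,w1), (w1,w6,w2), (w2,w0,w2), (w2,w0,w4), (w2,w1,w0), … and 22 more.
Total: 34.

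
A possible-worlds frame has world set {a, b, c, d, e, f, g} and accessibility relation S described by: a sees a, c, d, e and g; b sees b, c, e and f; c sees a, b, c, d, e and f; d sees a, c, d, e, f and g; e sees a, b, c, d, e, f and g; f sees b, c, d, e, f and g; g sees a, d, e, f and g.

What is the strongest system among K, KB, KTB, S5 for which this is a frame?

KTB

Symmetric (axiom B): yes — every pair in S has its reverse in S.
Reflexive (axiom T): yes — every world is S-related to itself.
Euclidean (axiom 5): no — a S c and a S g, but not c S g.
So F validates K, KB, KTB; S5 would additionally require S to be Euclidean. The strongest is KTB.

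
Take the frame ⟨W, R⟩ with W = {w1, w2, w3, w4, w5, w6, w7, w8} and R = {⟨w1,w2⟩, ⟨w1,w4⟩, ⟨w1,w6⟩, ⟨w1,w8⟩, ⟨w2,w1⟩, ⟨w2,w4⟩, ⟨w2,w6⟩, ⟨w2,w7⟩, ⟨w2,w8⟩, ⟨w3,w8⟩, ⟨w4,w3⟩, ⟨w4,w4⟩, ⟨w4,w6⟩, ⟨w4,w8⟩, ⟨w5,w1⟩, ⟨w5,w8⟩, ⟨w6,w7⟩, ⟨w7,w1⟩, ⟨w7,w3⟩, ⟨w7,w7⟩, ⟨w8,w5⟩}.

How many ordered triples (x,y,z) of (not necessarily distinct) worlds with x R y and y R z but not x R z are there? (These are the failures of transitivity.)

Enumerating: (w1,w2,w1), (w1,w2,w7), (w1,w4,w3), (w1,w6,w7), (w1,w8,w5), (w2,w1,w2), (w2,w4,w3), (w2,w7,w3), (w2,w8,w5), (w3,w8,w5), (w4,w6,w7), (w4,w8,w5), … and 13 more.
Total: 25.

25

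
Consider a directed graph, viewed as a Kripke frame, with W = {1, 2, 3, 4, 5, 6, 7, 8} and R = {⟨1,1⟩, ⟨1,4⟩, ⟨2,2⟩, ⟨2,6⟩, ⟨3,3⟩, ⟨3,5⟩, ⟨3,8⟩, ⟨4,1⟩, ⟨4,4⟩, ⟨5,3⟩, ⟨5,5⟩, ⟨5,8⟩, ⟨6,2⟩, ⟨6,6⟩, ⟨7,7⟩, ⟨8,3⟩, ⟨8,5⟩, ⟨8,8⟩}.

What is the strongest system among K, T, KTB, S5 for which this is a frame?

Reflexive (axiom T): yes — every world is R-related to itself.
Symmetric (axiom B): yes — every pair in R has its reverse in R.
Euclidean (axiom 5): yes — any two successors of a common world are R-related.
So F validates K, T, KTB, S5. The strongest is S5.

S5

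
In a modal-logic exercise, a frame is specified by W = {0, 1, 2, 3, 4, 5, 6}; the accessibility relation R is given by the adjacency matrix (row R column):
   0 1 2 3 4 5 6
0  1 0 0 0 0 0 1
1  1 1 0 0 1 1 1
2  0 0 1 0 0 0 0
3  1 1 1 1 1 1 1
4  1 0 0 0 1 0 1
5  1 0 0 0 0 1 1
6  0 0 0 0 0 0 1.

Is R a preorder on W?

Reflexive: yes — every world is R-related to itself.
Transitive: yes — every two-step R-path is closed by a direct edge.
So R is a preorder.

Yes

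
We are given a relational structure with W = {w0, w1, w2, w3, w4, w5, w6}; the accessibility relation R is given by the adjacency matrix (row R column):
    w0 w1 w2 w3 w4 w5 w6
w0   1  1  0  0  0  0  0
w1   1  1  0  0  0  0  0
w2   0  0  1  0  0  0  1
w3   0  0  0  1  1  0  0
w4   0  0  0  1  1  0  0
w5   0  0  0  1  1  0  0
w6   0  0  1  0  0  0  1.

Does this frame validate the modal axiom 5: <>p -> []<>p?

By correspondence theory, 5 is valid on a frame iff R is Euclidean.
Euclidean: yes — any two successors of a common world are R-related.

Yes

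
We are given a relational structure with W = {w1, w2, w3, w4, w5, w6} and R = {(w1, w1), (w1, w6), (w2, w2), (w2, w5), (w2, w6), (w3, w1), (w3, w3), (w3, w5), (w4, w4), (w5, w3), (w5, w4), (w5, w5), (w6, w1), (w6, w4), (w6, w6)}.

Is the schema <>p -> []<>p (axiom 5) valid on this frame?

No

Axiom 5 corresponds to the accessibility relation being Euclidean.
Euclidean: no — w2 R w5 and w2 R w6, but not w5 R w6.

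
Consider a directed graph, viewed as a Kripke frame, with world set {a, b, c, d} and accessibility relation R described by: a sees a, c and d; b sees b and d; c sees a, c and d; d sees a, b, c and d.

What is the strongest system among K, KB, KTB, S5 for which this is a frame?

Symmetric (axiom B): yes — every pair in R has its reverse in R.
Reflexive (axiom T): yes — every world is R-related to itself.
Euclidean (axiom 5): no — d R a and d R b, but not a R b.
So F validates K, KB, KTB; S5 would additionally require R to be Euclidean. The strongest is KTB.

KTB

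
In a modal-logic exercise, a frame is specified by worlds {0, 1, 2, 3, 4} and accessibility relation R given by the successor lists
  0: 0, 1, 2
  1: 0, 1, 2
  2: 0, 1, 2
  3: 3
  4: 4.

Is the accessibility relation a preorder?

Reflexive: yes — every world is R-related to itself.
Transitive: yes — every two-step R-path is closed by a direct edge.
So R is a preorder.

Yes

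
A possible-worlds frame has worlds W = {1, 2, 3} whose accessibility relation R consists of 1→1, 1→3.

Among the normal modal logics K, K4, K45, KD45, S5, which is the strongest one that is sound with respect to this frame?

Transitive (axiom 4): yes — every two-step R-path is closed by a direct edge.
Euclidean (axiom 5): no — 1 R 3 and 1 R 1, but not 3 R 1.
Serial (axiom D): no — 2 has no R-successor.
Reflexive (axiom T): no — 2 is not related to itself.
So F validates K, K4; K45 would additionally require R to be Euclidean. The strongest is K4.

K4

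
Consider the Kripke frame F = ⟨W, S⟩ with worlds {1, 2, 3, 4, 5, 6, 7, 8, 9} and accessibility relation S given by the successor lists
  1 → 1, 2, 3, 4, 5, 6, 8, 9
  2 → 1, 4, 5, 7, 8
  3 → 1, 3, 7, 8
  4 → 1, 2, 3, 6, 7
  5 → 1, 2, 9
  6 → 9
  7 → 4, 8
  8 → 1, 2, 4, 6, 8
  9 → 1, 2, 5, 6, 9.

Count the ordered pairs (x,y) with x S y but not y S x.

Enumerating: (1,6), (2,7), (3,7), (3,8), (4,3), (4,6), (7,8), (8,4), (8,6), (9,2).

10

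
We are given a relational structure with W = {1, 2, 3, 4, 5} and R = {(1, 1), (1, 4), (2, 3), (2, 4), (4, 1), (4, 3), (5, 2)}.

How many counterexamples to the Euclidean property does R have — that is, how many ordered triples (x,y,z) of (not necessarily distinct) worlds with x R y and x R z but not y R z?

8

Enumerating: (1,4,4), (2,3,3), (2,3,4), (2,4,4), (4,1,3), (4,3,1), (4,3,3), (5,2,2).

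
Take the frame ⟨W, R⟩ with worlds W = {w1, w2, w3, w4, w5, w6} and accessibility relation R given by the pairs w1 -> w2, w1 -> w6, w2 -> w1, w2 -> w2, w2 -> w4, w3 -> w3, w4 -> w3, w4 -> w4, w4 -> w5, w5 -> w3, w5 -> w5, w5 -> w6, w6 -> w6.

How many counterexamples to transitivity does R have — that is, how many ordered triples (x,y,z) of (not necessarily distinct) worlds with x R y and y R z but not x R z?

Enumerating: (w1,w2,w1), (w1,w2,w4), (w2,w1,w6), (w2,w4,w3), (w2,w4,w5), (w4,w5,w6).

6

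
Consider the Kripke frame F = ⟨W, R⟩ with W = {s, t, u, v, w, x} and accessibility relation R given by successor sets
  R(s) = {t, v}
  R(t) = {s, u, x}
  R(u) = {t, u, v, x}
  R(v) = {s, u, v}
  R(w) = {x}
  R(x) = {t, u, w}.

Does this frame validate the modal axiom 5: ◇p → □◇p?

No

The schema 5 characterises exactly the Euclidean frames.
Euclidean: no — s R t and s R v, but not t R v.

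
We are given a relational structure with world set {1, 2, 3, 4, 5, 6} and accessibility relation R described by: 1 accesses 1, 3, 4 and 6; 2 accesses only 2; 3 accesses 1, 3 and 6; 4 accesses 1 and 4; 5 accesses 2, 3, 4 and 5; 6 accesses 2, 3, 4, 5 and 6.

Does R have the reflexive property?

Yes

Reflexive: yes — every world is R-related to itself.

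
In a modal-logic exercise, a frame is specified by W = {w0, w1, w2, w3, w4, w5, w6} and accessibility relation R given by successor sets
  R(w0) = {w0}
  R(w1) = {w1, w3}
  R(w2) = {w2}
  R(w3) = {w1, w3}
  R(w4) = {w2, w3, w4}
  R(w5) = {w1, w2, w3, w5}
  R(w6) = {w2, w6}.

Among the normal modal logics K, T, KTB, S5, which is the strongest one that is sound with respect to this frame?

T

Reflexive (axiom T): yes — every world is R-related to itself.
Symmetric (axiom B): no — w4 R w2 but not w2 R w4.
Euclidean (axiom 5): no — w4 R w2 and w4 R w3, but not w2 R w3.
So F validates K, T; KTB would additionally require R to be symmetric. The strongest is T.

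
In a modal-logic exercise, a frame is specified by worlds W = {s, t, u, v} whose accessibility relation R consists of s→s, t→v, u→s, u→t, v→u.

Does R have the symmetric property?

Symmetric: no — t R v but not v R t.

No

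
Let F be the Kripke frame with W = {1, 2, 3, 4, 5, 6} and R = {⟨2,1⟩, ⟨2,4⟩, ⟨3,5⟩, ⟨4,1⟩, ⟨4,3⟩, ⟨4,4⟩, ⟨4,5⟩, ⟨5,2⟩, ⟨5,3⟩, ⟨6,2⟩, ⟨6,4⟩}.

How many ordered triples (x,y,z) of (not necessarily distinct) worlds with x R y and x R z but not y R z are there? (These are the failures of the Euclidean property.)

19

Enumerating: (2,1,1), (2,1,4), (3,5,5), (4,1,1), (4,1,3), (4,1,4), (4,1,5), (4,3,1), (4,3,3), (4,3,4), (4,5,1), (4,5,4), … and 7 more.
Total: 19.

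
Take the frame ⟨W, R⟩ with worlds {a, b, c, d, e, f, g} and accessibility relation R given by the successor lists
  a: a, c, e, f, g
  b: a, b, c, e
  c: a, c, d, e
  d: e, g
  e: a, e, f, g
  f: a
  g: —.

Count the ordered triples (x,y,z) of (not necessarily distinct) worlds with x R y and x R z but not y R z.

Enumerating: (a,c,f), (a,c,g), (a,e,c), (a,f,c), (a,f,e), (a,f,f), (a,f,g), (a,g,a), (a,g,c), (a,g,e), (a,g,f), (a,g,g), … and 19 more.
Total: 31.

31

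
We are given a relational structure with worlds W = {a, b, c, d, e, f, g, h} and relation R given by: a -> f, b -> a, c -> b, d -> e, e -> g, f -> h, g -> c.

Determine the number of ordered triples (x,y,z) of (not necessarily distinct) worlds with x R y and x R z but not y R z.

Enumerating: (a,f,f), (b,a,a), (c,b,b), (d,e,e), (e,g,g), (f,h,h), (g,c,c).

7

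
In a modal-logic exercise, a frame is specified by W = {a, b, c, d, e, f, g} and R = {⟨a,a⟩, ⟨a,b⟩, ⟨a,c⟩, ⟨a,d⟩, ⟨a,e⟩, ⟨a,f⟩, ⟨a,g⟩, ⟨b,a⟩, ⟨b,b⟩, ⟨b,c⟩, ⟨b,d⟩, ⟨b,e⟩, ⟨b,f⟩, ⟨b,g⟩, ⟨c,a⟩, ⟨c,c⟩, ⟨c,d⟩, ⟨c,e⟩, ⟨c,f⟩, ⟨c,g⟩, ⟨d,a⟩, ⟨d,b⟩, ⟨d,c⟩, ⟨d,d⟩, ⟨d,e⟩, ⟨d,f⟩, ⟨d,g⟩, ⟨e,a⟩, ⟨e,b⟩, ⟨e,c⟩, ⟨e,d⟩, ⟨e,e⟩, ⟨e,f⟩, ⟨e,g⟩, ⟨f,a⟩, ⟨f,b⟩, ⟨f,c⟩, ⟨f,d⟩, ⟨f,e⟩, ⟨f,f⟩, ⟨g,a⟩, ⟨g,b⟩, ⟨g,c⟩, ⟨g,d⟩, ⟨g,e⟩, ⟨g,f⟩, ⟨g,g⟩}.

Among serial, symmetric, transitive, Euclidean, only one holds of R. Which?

Serial: yes — every world has a successor (e.g. a R a).
Symmetric: no — b R c but not c R b.
Transitive: no — c R a and a R b, but not c R b.
Euclidean: no — a R c and a R b, but not c R b.
Only serial holds.

serial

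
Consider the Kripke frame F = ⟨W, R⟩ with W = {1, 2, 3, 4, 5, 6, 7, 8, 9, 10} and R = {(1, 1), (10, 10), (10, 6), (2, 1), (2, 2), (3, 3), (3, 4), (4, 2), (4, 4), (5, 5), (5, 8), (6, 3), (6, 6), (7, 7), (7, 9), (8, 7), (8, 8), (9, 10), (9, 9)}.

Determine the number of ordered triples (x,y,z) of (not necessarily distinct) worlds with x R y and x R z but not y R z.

9

Enumerating: (10,6,10), (2,1,2), (3,4,3), (4,2,4), (5,8,5), (6,3,6), (7,9,7), (8,7,8), (9,10,9).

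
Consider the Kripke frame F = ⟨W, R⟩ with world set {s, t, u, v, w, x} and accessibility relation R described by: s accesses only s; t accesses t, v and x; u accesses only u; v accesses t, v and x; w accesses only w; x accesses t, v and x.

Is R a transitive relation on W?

Transitive: yes — every two-step R-path is closed by a direct edge.

Yes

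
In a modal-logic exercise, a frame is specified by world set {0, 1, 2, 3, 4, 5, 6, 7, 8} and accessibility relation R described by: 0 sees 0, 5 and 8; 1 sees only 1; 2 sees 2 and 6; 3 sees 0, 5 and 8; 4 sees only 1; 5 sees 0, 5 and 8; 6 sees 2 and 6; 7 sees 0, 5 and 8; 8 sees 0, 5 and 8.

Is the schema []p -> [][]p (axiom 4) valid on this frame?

Yes

Axiom 4 corresponds to the accessibility relation being transitive.
Transitive: yes — every two-step R-path is closed by a direct edge.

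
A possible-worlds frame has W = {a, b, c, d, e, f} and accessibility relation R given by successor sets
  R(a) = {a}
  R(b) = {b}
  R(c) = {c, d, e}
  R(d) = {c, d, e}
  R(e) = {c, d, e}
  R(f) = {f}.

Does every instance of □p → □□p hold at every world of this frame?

By correspondence theory, 4 is valid on a frame iff R is transitive.
Transitive: yes — every two-step R-path is closed by a direct edge.

Yes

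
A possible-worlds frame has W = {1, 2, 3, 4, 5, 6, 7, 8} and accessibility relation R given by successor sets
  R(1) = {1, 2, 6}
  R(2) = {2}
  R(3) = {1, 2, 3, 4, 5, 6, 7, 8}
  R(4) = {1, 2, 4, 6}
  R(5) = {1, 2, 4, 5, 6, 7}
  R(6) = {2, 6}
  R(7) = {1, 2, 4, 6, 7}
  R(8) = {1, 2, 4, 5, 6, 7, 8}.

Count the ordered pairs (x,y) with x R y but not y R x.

28

Enumerating: (1,2), (1,6), (3,1), (3,2), (3,4), (3,5), (3,6), (3,7), (3,8), (4,1), (4,2), (4,6), … and 16 more.
Total: 28.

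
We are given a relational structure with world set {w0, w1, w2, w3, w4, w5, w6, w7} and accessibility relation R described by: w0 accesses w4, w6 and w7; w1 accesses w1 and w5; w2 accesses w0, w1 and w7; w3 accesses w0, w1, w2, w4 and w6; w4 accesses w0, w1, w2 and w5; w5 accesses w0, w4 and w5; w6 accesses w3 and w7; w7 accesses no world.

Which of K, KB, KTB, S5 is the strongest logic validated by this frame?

Symmetric (axiom B): no — w0 R w6 but not w6 R w0.
Reflexive (axiom T): no — w0 is not related to itself.
Euclidean (axiom 5): no — w0 R w4 and w0 R w6, but not w4 R w6.
So F validates K; KB would additionally require R to be symmetric. The strongest is K.

K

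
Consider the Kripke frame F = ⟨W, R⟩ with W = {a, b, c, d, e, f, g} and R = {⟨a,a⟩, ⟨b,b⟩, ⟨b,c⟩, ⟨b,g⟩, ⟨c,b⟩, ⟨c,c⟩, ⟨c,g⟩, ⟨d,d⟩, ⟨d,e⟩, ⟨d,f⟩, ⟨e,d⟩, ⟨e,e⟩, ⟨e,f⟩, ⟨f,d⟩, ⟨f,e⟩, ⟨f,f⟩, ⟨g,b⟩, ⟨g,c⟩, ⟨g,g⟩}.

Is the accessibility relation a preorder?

Yes

Reflexive: yes — every world is R-related to itself.
Transitive: yes — every two-step R-path is closed by a direct edge.
So R is a preorder.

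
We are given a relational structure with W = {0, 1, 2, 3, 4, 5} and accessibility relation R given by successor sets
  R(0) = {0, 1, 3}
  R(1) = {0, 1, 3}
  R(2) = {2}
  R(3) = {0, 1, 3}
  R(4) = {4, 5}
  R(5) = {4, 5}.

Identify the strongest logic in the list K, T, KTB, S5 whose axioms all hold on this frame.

S5

Reflexive (axiom T): yes — every world is R-related to itself.
Symmetric (axiom B): yes — every pair in R has its reverse in R.
Euclidean (axiom 5): yes — any two successors of a common world are R-related.
So F validates K, T, KTB, S5. The strongest is S5.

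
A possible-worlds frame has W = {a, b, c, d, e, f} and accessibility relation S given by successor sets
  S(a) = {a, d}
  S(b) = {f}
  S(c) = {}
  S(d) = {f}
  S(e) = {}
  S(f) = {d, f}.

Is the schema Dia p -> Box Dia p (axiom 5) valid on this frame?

No

By correspondence theory, 5 is valid on a frame iff S is Euclidean.
Euclidean: no — a S d and a S a, but not d S a.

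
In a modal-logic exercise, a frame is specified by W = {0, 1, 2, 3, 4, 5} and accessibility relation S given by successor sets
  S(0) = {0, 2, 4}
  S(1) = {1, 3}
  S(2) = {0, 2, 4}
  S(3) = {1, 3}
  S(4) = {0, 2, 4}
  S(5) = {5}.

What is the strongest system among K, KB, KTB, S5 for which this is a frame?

Symmetric (axiom B): yes — every pair in S has its reverse in S.
Reflexive (axiom T): yes — every world is S-related to itself.
Euclidean (axiom 5): yes — any two successors of a common world are S-related.
So F validates K, KB, KTB, S5. The strongest is S5.

S5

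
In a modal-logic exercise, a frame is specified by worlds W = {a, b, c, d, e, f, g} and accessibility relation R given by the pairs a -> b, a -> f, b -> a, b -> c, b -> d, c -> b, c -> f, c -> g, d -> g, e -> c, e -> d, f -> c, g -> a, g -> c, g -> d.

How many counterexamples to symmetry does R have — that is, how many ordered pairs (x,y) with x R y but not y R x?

5

Enumerating: (a,f), (b,d), (e,c), (e,d), (g,a).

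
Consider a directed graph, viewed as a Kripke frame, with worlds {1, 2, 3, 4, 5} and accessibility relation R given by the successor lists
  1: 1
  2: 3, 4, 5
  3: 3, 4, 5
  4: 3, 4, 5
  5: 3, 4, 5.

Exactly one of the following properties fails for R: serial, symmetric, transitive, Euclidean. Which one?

Serial: yes — every world has a successor (e.g. 1 R 1).
Symmetric: no — 2 R 3 but not 3 R 2.
Transitive: yes — every two-step R-path is closed by a direct edge.
Euclidean: yes — any two successors of a common world are R-related.
Only symmetric fails.

symmetric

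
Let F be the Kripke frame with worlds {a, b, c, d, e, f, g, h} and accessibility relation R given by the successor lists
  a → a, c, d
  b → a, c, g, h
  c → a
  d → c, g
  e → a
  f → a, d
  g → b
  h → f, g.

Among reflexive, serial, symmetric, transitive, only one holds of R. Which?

serial

Reflexive: no — b is not related to itself.
Serial: yes — every world has a successor (e.g. a R a).
Symmetric: no — a R d but not d R a.
Transitive: no — a R d and d R g, but not a R g.
Only serial holds.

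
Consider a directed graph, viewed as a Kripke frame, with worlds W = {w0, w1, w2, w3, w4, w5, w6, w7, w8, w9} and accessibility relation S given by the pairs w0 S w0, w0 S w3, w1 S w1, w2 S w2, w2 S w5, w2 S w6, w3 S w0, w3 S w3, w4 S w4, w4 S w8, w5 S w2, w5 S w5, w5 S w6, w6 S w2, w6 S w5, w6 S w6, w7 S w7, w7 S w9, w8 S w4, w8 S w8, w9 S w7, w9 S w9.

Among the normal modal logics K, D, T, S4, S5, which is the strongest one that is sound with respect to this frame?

Serial (axiom D): yes — every world has a successor (e.g. w0 S w0).
Reflexive (axiom T): yes — every world is S-related to itself.
Transitive (axiom 4): yes — every two-step S-path is closed by a direct edge.
Euclidean (axiom 5): yes — any two successors of a common world are S-related.
So F validates K, D, T, S4, S5. The strongest is S5.

S5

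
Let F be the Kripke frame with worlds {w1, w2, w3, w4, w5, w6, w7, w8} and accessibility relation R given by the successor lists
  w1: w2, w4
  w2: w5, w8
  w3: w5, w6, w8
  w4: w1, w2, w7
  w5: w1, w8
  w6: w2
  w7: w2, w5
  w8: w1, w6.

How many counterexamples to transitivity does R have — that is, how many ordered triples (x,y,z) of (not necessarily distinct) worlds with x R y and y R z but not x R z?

25

Enumerating: (w1,w2,w5), (w1,w2,w8), (w1,w4,w1), (w1,w4,w7), (w2,w5,w1), (w2,w8,w1), (w2,w8,w6), (w3,w5,w1), (w3,w6,w2), (w3,w8,w1), (w4,w1,w4), (w4,w2,w5), … and 13 more.
Total: 25.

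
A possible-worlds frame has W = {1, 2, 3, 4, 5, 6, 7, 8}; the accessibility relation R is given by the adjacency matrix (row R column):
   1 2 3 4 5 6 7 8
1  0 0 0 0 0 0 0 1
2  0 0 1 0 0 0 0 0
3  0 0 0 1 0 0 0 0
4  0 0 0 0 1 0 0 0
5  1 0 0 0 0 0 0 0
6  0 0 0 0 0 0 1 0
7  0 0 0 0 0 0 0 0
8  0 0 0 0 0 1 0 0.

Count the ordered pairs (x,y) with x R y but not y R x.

7

Enumerating: (1,8), (2,3), (3,4), (4,5), (5,1), (6,7), (8,6).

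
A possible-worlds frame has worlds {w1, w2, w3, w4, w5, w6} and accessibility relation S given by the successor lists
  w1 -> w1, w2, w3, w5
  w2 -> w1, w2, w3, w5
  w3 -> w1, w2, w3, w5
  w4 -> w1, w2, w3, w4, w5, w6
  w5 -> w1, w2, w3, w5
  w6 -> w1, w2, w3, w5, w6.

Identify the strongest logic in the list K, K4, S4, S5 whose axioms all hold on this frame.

S4

Transitive (axiom 4): yes — every two-step S-path is closed by a direct edge.
Reflexive (axiom T): yes — every world is S-related to itself.
Euclidean (axiom 5): no — w4 S w1 and w4 S w6, but not w1 S w6.
So F validates K, K4, S4; S5 would additionally require S to be Euclidean. The strongest is S4.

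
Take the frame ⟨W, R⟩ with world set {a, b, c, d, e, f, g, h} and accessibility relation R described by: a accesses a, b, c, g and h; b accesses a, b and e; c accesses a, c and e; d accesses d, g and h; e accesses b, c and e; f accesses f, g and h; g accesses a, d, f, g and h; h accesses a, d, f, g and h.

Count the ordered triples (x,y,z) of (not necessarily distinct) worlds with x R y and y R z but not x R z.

Enumerating: (a,b,e), (a,c,e), (a,g,d), (a,g,f), (a,h,d), (a,h,f), (b,a,c), (b,a,g), (b,a,h), (b,e,c), (c,a,b), (c,a,g), … and 16 more.
Total: 28.

28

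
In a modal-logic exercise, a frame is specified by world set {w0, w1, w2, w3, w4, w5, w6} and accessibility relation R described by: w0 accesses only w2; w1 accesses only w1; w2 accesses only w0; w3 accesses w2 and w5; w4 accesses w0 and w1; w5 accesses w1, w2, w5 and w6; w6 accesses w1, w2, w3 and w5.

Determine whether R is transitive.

No

Transitive: no — w3 R w2 and w2 R w0, but not w3 R w0.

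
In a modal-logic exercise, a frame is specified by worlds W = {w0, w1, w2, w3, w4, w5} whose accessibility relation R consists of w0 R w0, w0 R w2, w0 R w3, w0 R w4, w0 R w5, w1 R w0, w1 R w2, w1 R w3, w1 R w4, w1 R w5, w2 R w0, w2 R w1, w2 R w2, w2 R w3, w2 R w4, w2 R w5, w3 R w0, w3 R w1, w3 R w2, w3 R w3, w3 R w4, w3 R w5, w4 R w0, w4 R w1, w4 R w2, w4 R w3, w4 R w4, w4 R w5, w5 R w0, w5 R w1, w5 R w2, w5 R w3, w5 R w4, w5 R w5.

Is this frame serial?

Serial: yes — every world has a successor (e.g. w0 R w0).

Yes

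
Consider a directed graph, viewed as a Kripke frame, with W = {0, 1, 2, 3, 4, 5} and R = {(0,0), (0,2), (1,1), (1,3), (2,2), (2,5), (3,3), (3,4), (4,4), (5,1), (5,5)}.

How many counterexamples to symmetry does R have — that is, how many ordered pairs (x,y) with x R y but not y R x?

5

Enumerating: (0,2), (1,3), (2,5), (3,4), (5,1).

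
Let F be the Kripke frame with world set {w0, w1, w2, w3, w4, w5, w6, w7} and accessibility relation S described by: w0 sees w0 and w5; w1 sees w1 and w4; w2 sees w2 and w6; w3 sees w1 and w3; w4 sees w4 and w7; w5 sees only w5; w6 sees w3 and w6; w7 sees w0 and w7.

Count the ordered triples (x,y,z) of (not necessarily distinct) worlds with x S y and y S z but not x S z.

6

Enumerating: (w1,w4,w7), (w2,w6,w3), (w3,w1,w4), (w4,w7,w0), (w6,w3,w1), (w7,w0,w5).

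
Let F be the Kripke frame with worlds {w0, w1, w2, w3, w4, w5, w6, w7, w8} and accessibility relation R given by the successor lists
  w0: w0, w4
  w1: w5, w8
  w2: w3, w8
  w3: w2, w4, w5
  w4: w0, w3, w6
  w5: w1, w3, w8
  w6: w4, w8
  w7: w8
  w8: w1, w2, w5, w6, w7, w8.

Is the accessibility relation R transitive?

No

Transitive: no — w0 R w4 and w4 R w3, but not w0 R w3.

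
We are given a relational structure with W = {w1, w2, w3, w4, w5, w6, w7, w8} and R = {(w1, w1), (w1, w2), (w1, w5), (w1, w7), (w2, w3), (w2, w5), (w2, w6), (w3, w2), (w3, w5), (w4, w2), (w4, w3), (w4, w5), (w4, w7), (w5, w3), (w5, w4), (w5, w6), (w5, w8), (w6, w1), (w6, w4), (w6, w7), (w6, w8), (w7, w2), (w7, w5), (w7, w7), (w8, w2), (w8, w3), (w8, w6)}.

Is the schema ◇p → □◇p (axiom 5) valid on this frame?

No

The schema 5 characterises exactly the Euclidean frames.
Euclidean: no — w1 R w2 and w1 R w7, but not w2 R w7.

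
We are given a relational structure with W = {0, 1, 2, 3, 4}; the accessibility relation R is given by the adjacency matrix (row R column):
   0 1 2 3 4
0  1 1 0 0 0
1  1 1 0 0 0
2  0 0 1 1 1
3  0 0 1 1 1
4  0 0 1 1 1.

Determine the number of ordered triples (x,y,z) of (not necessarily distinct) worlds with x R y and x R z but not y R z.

0

R is Euclidean; there are no such tuples.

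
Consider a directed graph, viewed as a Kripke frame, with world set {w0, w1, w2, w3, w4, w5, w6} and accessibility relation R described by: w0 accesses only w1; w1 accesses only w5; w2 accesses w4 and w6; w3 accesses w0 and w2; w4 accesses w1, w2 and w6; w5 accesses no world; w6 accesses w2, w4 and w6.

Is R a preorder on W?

Reflexive: no — w0 is not related to itself.
Transitive: no — w0 R w1 and w1 R w5, but not w0 R w5.
So R is not a preorder.

No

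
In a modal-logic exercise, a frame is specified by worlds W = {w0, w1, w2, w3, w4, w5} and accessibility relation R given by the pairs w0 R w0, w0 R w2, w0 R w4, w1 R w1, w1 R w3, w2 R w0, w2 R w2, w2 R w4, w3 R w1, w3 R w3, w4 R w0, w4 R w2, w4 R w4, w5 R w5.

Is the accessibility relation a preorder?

Yes

Reflexive: yes — every world is R-related to itself.
Transitive: yes — every two-step R-path is closed by a direct edge.
So R is a preorder.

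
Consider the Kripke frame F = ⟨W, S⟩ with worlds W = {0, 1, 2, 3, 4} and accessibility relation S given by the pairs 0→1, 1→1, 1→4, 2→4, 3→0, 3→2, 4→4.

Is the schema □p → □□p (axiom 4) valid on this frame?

The schema 4 characterises exactly the transitive frames.
Transitive: no — 0 S 1 and 1 S 4, but not 0 S 4.

No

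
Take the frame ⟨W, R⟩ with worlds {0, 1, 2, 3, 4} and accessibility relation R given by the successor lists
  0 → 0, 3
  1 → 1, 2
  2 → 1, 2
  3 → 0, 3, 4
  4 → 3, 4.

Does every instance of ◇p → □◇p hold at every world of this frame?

No

The schema 5 characterises exactly the Euclidean frames.
Euclidean: no — 3 R 0 and 3 R 4, but not 0 R 4.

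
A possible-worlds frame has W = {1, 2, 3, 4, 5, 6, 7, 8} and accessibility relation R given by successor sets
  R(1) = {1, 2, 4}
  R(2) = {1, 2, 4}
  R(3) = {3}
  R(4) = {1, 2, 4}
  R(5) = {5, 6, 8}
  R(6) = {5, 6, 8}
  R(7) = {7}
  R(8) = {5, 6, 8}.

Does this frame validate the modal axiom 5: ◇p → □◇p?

By correspondence theory, 5 is valid on a frame iff R is Euclidean.
Euclidean: yes — any two successors of a common world are R-related.

Yes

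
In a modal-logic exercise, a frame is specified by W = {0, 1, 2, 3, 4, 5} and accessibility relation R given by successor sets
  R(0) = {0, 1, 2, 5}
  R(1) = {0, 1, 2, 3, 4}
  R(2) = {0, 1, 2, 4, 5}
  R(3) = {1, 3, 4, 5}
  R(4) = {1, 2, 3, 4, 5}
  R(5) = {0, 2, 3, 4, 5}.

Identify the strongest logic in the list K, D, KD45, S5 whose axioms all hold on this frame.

Serial (axiom D): yes — every world has a successor (e.g. 0 R 0).
Euclidean (axiom 5): no — 0 R 1 and 0 R 5, but not 1 R 5.
Transitive (axiom 4): no — 0 R 1 and 1 R 3, but not 0 R 3.
Reflexive (axiom T): yes — every world is R-related to itself.
So F validates K, D; KD45 would additionally require R to be Euclidean and transitive. The strongest is D.

D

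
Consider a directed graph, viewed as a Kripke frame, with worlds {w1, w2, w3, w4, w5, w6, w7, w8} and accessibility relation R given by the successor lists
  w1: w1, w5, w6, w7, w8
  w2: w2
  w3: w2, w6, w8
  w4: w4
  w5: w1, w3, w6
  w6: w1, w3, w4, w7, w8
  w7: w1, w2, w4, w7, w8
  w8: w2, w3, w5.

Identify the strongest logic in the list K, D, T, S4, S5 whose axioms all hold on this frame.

Serial (axiom D): yes — every world has a successor (e.g. w1 R w1).
Reflexive (axiom T): no — w3 is not related to itself.
Transitive (axiom 4): no — w1 R w5 and w5 R w3, but not w1 R w3.
Euclidean (axiom 5): no — w1 R w5 and w1 R w7, but not w5 R w7.
So F validates K, D; T would additionally require R to be reflexive. The strongest is D.

D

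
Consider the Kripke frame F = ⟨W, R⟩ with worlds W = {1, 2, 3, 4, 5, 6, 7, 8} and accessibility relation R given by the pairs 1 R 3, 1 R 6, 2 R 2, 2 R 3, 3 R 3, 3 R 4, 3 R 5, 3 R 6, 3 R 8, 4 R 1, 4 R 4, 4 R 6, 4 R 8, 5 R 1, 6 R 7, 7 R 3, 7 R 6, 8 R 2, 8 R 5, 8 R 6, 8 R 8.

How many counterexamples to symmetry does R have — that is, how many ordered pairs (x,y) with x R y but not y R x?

15

Enumerating: (1,3), (1,6), (2,3), (3,4), (3,5), (3,6), (3,8), (4,1), (4,6), (4,8), (5,1), (7,3), (8,2), (8,5), (8,6).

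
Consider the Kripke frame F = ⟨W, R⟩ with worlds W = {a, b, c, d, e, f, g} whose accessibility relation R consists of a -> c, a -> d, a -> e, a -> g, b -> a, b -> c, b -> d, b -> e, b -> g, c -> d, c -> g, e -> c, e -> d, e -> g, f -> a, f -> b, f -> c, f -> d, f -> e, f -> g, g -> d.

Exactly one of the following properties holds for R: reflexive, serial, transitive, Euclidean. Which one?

Reflexive: no — a is not related to itself.
Serial: no — d has no R-successor.
Transitive: yes — every two-step R-path is closed by a direct edge.
Euclidean: no — a R c and a R e, but not c R e.
Only transitive holds.

transitive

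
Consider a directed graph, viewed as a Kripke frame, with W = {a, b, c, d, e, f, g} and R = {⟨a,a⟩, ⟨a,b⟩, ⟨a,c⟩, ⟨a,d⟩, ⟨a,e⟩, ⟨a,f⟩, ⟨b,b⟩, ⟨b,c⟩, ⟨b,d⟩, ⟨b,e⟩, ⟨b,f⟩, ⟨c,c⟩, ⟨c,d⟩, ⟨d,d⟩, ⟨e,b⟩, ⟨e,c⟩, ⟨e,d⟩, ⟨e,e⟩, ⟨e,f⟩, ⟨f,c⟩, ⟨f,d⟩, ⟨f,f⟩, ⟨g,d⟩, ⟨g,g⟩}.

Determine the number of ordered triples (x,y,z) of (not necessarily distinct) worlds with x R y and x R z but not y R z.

Enumerating: (a,b,a), (a,c,a), (a,c,b), (a,c,e), (a,c,f), (a,d,a), (a,d,b), (a,d,c), (a,d,e), (a,d,f), (a,e,a), (a,f,a), … and 25 more.
Total: 37.

37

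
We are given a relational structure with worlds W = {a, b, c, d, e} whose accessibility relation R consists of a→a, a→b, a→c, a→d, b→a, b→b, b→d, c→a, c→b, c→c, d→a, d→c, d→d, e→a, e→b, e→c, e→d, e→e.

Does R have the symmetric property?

Symmetric: no — b R d but not d R b.

No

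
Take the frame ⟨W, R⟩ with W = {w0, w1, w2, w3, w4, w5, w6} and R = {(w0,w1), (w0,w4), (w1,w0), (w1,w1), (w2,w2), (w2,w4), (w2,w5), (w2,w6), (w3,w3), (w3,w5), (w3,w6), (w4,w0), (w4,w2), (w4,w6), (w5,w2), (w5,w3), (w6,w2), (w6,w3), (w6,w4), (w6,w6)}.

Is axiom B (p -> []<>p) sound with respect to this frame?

The schema B characterises exactly the symmetric frames.
Symmetric: yes — every pair in R has its reverse in R.

Yes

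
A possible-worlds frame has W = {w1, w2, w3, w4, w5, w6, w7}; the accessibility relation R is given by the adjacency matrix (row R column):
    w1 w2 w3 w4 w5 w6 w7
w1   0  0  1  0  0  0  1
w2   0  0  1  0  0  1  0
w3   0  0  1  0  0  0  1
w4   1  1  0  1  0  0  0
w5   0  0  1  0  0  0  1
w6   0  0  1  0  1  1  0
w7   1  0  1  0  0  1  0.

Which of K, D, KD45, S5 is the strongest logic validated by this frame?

Serial (axiom D): yes — every world has a successor (e.g. w1 R w3).
Euclidean (axiom 5): no — w2 R w3 and w2 R w6, but not w3 R w6.
Transitive (axiom 4): no — w1 R w7 and w7 R w6, but not w1 R w6.
Reflexive (axiom T): no — w1 is not related to itself.
So F validates K, D; KD45 would additionally require R to be Euclidean and transitive. The strongest is D.

D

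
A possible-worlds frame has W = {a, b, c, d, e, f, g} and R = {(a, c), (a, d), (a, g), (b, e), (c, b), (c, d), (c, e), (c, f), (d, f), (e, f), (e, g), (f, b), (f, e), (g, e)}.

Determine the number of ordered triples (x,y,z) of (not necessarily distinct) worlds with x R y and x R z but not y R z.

29

Enumerating: (a,c,c), (a,c,g), (a,d,c), (a,d,d), (a,d,g), (a,g,c), (a,g,d), (a,g,g), (b,e,e), (c,b,b), (c,b,d), (c,b,f), … and 17 more.
Total: 29.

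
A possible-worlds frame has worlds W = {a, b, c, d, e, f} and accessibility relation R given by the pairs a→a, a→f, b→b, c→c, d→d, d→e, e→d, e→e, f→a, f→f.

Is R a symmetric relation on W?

Symmetric: yes — every pair in R has its reverse in R.

Yes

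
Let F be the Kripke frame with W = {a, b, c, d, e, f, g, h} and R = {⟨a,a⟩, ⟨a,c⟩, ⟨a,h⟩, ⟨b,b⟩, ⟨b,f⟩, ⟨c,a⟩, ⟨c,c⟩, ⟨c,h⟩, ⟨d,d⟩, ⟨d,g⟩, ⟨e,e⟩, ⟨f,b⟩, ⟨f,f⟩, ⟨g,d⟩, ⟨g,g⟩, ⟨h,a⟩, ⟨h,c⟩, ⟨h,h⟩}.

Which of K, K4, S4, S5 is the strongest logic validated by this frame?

Transitive (axiom 4): yes — every two-step R-path is closed by a direct edge.
Reflexive (axiom T): yes — every world is R-related to itself.
Euclidean (axiom 5): yes — any two successors of a common world are R-related.
So F validates K, K4, S4, S5. The strongest is S5.

S5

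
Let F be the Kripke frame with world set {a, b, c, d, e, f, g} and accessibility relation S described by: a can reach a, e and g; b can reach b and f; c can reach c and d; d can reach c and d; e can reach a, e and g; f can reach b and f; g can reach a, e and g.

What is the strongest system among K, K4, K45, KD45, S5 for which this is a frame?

Transitive (axiom 4): yes — every two-step S-path is closed by a direct edge.
Euclidean (axiom 5): yes — any two successors of a common world are S-related.
Serial (axiom D): yes — every world has a successor (e.g. a S a).
Reflexive (axiom T): yes — every world is S-related to itself.
So F validates K, K4, K45, KD45, S5. The strongest is S5.

S5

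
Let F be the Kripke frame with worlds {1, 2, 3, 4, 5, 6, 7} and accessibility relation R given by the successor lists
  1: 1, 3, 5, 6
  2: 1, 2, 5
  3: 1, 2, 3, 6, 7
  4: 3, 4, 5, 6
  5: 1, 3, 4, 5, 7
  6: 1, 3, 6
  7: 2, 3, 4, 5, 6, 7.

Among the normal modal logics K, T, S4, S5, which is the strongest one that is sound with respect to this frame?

Reflexive (axiom T): yes — every world is R-related to itself.
Transitive (axiom 4): no — 1 R 3 and 3 R 2, but not 1 R 2.
Euclidean (axiom 5): no — 1 R 3 and 1 R 5, but not 3 R 5.
So F validates K, T; S4 would additionally require R to be transitive. The strongest is T.

T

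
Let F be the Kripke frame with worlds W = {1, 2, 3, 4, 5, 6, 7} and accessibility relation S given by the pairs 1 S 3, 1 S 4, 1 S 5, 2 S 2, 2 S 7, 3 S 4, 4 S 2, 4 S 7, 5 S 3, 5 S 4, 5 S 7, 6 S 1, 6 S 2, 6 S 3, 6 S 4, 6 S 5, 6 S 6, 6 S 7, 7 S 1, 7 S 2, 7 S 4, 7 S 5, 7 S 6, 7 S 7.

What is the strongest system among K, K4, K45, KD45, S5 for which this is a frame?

Transitive (axiom 4): no — 1 S 4 and 4 S 2, but not 1 S 2.
Euclidean (axiom 5): no — 1 S 3 and 1 S 5, but not 3 S 5.
Serial (axiom D): yes — every world has a successor (e.g. 1 S 3).
Reflexive (axiom T): no — 1 is not related to itself.
So F validates K; K4 would additionally require S to be transitive. The strongest is K.

K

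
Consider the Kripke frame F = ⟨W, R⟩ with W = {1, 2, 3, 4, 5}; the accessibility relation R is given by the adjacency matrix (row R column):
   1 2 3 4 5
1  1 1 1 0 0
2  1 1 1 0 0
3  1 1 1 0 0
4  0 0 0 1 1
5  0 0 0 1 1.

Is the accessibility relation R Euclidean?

Euclidean: yes — any two successors of a common world are R-related.

Yes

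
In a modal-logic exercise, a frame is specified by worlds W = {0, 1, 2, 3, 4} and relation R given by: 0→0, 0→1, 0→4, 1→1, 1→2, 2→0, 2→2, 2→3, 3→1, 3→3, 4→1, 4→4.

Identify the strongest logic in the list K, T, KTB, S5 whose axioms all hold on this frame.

T

Reflexive (axiom T): yes — every world is R-related to itself.
Symmetric (axiom B): no — 0 R 1 but not 1 R 0.
Euclidean (axiom 5): no — 0 R 1 and 0 R 4, but not 1 R 4.
So F validates K, T; KTB would additionally require R to be symmetric. The strongest is T.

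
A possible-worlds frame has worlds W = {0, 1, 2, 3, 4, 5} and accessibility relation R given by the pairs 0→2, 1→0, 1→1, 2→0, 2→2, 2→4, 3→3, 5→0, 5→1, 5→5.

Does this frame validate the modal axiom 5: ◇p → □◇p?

By correspondence theory, 5 is valid on a frame iff R is Euclidean.
Euclidean: no — 2 R 0 and 2 R 4, but not 0 R 4.

No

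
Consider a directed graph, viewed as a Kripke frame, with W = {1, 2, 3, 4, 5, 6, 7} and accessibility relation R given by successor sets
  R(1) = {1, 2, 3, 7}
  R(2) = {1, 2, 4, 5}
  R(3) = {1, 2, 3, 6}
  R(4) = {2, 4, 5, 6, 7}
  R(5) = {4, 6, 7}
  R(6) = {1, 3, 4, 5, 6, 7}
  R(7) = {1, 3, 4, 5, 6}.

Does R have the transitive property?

Transitive: no — 1 R 2 and 2 R 4, but not 1 R 4.

No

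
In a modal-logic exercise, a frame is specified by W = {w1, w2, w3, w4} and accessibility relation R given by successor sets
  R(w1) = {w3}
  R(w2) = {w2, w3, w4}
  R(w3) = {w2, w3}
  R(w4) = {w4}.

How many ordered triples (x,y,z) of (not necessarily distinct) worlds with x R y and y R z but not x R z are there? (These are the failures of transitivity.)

2

Enumerating: (w1,w3,w2), (w3,w2,w4).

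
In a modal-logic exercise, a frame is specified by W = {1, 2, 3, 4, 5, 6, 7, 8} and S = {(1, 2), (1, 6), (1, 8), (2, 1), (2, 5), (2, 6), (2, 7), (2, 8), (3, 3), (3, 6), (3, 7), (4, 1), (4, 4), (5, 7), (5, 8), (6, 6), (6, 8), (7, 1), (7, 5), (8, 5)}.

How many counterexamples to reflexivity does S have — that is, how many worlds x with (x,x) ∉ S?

5

Enumerating: 1, 2, 5, 7, 8.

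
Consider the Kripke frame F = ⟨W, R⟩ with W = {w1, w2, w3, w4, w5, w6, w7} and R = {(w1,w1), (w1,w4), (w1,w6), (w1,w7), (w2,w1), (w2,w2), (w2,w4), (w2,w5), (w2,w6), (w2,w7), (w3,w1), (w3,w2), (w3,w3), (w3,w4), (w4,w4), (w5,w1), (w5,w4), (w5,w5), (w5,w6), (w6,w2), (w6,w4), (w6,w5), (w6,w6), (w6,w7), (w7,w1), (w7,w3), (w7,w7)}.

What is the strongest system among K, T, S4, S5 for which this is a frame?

T

Reflexive (axiom T): yes — every world is R-related to itself.
Transitive (axiom 4): no — w1 R w6 and w6 R w2, but not w1 R w2.
Euclidean (axiom 5): no — w1 R w4 and w1 R w6, but not w4 R w6.
So F validates K, T; S4 would additionally require R to be transitive. The strongest is T.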